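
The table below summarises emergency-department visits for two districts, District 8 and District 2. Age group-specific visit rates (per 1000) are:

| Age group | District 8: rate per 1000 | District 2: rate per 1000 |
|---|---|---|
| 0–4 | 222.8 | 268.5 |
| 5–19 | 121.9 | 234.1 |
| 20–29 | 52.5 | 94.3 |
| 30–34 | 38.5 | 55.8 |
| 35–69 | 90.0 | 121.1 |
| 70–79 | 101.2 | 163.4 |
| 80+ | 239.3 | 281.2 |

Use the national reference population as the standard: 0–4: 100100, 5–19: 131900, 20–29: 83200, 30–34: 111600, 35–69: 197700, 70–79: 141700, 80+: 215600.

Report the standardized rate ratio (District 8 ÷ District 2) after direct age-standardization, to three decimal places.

0.728

Standard total = 981800; weights = 0.1020, 0.1343, 0.0847, 0.1137, 0.2014, 0.1443, 0.2196.
District 8: 0.1020×222.8 + 0.1343×121.9 + 0.0847×52.5 + 0.1137×38.5 + 0.2014×90.0 + 0.1443×101.2 + 0.2196×239.3 = 133.1958 per 1000.
District 2: 0.1020×268.5 + 0.1343×234.1 + 0.0847×94.3 + 0.1137×55.8 + 0.2014×121.1 + 0.1443×163.4 + 0.2196×281.2 = 182.8780 per 1000.
Ratio = 133.1958 ÷ 182.8780 = 0.72833.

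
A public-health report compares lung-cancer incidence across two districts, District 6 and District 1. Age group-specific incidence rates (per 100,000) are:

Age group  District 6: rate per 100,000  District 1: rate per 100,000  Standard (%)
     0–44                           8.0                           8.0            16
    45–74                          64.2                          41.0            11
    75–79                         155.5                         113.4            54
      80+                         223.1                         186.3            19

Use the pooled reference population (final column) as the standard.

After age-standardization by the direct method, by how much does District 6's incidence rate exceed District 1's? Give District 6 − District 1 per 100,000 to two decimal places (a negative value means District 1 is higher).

Standard weights: 0.16, 0.11, 0.54, 0.19.
District 6: 0.1600×8.0 + 0.1100×64.2 + 0.5400×155.5 + 0.1900×223.1 = 134.7010 per 100,000.
District 1: 0.1600×8.0 + 0.1100×41.0 + 0.5400×113.4 + 0.1900×186.3 = 102.4230 per 100,000.
Difference = 134.7010 − 102.4230 = 32.2780.

32.28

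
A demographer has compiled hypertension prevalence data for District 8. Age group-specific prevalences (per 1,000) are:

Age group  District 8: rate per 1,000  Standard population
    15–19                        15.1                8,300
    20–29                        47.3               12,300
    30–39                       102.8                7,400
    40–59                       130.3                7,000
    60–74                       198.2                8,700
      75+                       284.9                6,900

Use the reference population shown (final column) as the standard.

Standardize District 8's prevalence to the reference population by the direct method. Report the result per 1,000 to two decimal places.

119.96

Standard total = 50,600; weights = 0.1640, 0.2431, 0.1462, 0.1383, 0.1719, 0.1364.
Standardized rate: 0.1640×15.1 + 0.2431×47.3 + 0.1462×102.8 + 0.1383×130.3 + 0.1719×198.2 + 0.1364×284.9 = 119.9623 per 1,000.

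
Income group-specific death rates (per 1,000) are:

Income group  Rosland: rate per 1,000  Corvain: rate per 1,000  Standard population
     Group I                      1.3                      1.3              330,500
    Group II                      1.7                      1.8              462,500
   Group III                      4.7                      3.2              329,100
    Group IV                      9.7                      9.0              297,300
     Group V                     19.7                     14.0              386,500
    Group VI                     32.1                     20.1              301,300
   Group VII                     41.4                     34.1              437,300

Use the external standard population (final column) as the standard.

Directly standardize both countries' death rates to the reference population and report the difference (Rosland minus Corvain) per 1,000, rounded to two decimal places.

Standard total = 2,544,500; weights = 0.1299, 0.1818, 0.1293, 0.1168, 0.1519, 0.1184, 0.1719.
Rosland: 0.1299×1.3 + 0.1818×1.7 + 0.1293×4.7 + 0.1168×9.7 + 0.1519×19.7 + 0.1184×32.1 + 0.1719×41.4 = 16.1275 per 1,000.
Corvain: 0.1299×1.3 + 0.1818×1.8 + 0.1293×3.2 + 0.1168×9.0 + 0.1519×14.0 + 0.1184×20.1 + 0.1719×34.1 = 12.3286 per 1,000.
Difference = 16.1275 − 12.3286 = 3.7990.

3.80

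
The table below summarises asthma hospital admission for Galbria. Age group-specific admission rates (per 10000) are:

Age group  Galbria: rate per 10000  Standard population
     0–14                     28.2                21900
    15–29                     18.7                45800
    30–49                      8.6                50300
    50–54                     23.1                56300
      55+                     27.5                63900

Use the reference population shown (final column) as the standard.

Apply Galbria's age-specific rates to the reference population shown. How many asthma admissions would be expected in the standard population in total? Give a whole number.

496

Expected asthma admissions = Σ (standard pop × age-specific rate ÷ 10000)
= 21900×28.2/10000 + 45800×18.7/10000 + 50300×8.6/10000 + 56300×23.1/10000 + 63900×27.5/10000
= 61.76 + 85.65 + 43.26 + 130.05 + 175.72 = 496.44.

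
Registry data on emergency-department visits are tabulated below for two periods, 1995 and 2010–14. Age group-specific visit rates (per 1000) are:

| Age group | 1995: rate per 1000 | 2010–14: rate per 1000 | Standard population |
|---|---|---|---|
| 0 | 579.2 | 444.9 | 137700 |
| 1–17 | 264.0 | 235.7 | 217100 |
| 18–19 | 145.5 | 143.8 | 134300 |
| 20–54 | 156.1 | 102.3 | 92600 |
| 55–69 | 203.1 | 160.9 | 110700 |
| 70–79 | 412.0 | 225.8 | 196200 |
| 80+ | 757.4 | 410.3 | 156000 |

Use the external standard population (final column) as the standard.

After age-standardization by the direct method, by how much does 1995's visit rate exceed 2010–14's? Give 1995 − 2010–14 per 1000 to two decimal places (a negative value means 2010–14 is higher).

119.85

Standard total = 1044600; weights = 0.1318, 0.2078, 0.1286, 0.0886, 0.1060, 0.1878, 0.1493.
1995: 0.1318×579.2 + 0.2078×264.0 + 0.1286×145.5 + 0.0886×156.1 + 0.1060×203.1 + 0.1878×412.0 + 0.1493×757.4 = 375.7780 per 1000.
2010–14: 0.1318×444.9 + 0.2078×235.7 + 0.1286×143.8 + 0.0886×102.3 + 0.1060×160.9 + 0.1878×225.8 + 0.1493×410.3 = 255.9247 per 1000.
Difference = 375.7780 − 255.9247 = 119.8534.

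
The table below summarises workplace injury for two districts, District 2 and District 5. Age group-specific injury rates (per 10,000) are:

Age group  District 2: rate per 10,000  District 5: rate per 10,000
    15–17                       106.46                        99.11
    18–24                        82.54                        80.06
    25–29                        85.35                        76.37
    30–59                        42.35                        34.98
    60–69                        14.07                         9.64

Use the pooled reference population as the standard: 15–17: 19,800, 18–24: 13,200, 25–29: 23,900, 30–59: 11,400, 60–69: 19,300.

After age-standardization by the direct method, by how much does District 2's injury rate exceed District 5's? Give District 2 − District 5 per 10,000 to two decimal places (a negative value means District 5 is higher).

Standard total = 87,600; weights = 0.2260, 0.1507, 0.2728, 0.1301, 0.2203.
District 2: 0.2260×106.46 + 0.1507×82.54 + 0.2728×85.35 + 0.1301×42.35 + 0.2203×14.07 = 68.3977 per 10,000.
District 5: 0.2260×99.11 + 0.1507×80.06 + 0.2728×76.37 + 0.1301×34.98 + 0.2203×9.64 = 61.9776 per 10,000.
Difference = 68.3977 − 61.9776 = 6.4201.

6.42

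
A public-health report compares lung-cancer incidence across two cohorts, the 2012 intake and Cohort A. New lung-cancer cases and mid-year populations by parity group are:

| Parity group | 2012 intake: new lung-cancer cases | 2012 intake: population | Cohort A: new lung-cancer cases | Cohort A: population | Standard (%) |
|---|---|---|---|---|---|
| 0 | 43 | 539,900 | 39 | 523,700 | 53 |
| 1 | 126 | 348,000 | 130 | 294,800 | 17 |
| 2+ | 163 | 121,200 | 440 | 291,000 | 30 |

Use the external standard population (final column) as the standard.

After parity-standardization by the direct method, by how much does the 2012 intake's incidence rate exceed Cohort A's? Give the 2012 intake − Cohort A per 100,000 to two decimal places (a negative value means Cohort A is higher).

Parity-specific rates per 100,000 for the 2012 intake: 7.96, 36.21, 134.49.
For Cohort A: 7.45, 44.10, 151.20.
Standard weights: 0.53, 0.17, 0.30.
The 2012 intake: 0.5300×7.96 + 0.1700×36.21 + 0.3000×134.49 = 50.7229 per 100,000.
Cohort A: 0.5300×7.45 + 0.1700×44.10 + 0.3000×151.20 = 56.8043 per 100,000.
Difference = 50.7229 − 56.8043 = -6.0815.

-6.08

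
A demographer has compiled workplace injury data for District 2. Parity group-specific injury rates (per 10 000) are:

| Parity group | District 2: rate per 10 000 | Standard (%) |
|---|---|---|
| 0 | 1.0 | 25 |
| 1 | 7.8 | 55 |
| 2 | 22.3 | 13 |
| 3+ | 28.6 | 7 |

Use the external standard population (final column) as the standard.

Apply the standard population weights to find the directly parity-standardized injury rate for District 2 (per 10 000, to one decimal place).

9.4

Standard weights: 0.25, 0.55, 0.13, 0.07.
Standardized rate: 0.2500×1.0 + 0.5500×7.8 + 0.1300×22.3 + 0.0700×28.6 = 9.4410 per 10 000.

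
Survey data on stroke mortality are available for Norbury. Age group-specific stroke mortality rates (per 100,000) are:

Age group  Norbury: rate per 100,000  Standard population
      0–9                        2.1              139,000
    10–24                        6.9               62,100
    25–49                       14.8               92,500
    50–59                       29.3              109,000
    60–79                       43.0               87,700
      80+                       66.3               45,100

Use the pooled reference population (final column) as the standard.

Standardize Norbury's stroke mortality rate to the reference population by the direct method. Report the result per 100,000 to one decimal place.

22.5

Standard total = 535,400; weights = 0.2596, 0.1160, 0.1728, 0.2036, 0.1638, 0.0842.
Standardized rate: 0.2596×2.1 + 0.1160×6.9 + 0.1728×14.8 + 0.2036×29.3 + 0.1638×43.0 + 0.0842×66.3 = 22.4959 per 100,000.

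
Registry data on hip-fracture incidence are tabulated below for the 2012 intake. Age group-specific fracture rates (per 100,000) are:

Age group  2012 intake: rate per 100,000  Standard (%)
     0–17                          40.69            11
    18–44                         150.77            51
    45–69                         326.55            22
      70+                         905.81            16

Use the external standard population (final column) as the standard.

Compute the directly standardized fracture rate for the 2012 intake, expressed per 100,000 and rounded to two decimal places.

298.14

Standard weights: 0.11, 0.51, 0.22, 0.16.
Standardized rate: 0.1100×40.69 + 0.5100×150.77 + 0.2200×326.55 + 0.1600×905.81 = 298.1392 per 100,000.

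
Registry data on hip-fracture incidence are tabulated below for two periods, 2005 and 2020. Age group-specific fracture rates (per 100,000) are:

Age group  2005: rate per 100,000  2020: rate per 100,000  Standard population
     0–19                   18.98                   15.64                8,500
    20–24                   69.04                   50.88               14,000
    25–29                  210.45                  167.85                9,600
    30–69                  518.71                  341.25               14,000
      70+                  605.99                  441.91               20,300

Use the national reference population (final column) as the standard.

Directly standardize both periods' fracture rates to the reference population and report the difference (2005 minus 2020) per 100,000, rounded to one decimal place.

98.0

Standard total = 66,400; weights = 0.1280, 0.2108, 0.1446, 0.2108, 0.3057.
2005: 0.1280×18.98 + 0.2108×69.04 + 0.1446×210.45 + 0.2108×518.71 + 0.3057×605.99 = 342.0444 per 100,000.
2020: 0.1280×15.64 + 0.2108×50.88 + 0.1446×167.85 + 0.2108×341.25 + 0.3057×441.91 = 244.0496 per 100,000.
Difference = 342.0444 − 244.0496 = 97.9948.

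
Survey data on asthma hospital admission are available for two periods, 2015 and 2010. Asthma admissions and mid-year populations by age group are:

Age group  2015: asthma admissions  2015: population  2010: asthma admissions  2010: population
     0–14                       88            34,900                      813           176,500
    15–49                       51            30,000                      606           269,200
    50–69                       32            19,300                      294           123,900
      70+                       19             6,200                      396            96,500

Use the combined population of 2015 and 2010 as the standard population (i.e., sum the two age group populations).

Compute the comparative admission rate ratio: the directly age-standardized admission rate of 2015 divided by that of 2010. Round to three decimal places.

0.662

Age-specific rates per 10,000 for 2015: 25.21, 17.00, 16.58, 30.65.
For 2010: 46.06, 22.51, 23.73, 41.04.
Combined standard total = 756,500; weights = 0.2794, 0.3955, 0.1893, 0.1358.
2015: 0.2794×25.21 + 0.3955×17.00 + 0.1893×16.58 + 0.1358×30.65 = 21.0686 per 10,000.
2010: 0.2794×46.06 + 0.3955×22.51 + 0.1893×23.73 + 0.1358×41.04 = 31.8378 per 10,000.
Ratio = 21.0686 ÷ 31.8378 = 0.66175.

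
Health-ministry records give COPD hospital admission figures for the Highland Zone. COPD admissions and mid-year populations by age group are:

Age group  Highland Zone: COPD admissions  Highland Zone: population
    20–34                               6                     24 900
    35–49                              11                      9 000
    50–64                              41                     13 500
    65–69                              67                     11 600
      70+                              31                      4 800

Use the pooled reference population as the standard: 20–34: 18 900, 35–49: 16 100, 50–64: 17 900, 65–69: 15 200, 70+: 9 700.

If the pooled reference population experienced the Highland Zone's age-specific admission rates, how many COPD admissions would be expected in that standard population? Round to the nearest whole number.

Age-specific rates per 10 000 for the Highland Zone: 2.41, 12.22, 30.37, 57.76, 64.58.
Expected COPD admissions = Σ (standard pop × age-specific rate ÷ 10 000)
= 18 900×2.41/10 000 + 16 100×12.22/10 000 + 17 900×30.37/10 000 + 15 200×57.76/10 000 + 9 700×64.58/10 000
= 4.55 + 19.68 + 54.36 + 87.79 + 62.65 = 229.03.

229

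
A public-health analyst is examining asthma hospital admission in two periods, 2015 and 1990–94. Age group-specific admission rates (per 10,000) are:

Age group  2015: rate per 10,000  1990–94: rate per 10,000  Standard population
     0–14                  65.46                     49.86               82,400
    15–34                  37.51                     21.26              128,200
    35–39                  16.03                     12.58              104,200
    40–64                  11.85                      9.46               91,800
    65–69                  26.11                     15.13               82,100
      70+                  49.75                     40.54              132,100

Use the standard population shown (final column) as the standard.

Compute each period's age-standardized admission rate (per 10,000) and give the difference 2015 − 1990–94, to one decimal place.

Standard total = 620,800; weights = 0.1327, 0.2065, 0.1678, 0.1479, 0.1322, 0.2128.
2015: 0.1327×65.46 + 0.2065×37.51 + 0.1678×16.03 + 0.1479×11.85 + 0.1322×26.11 + 0.2128×49.75 = 34.9170 per 10,000.
1990–94: 0.1327×49.86 + 0.2065×21.26 + 0.1678×12.58 + 0.1479×9.46 + 0.1322×15.13 + 0.2128×40.54 = 25.1462 per 10,000.
Difference = 34.9170 − 25.1462 = 9.7707.

9.8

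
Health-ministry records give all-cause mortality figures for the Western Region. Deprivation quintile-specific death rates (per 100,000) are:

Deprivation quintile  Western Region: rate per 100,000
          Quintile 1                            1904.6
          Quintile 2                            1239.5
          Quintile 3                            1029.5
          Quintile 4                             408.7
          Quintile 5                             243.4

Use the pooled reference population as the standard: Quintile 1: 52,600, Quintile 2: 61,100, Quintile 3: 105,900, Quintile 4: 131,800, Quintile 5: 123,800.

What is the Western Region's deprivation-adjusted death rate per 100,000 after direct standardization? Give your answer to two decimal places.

Standard total = 475,200; weights = 0.1107, 0.1286, 0.2229, 0.2774, 0.2605.
Standardized rate: 0.1107×1904.6 + 0.1286×1239.5 + 0.2229×1029.5 + 0.2774×408.7 + 0.2605×243.4 = 776.3869 per 100,000.

776.39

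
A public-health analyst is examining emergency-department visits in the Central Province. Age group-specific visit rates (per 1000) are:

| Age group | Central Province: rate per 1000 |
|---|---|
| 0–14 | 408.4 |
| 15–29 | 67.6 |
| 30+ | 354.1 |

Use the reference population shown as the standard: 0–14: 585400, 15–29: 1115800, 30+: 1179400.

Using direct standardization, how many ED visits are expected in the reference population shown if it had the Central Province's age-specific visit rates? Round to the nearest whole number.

732131

Expected ED visits = Σ (standard pop × age-specific rate ÷ 1000)
= 585400×408.4/1000 + 1115800×67.6/1000 + 1179400×354.1/1000
= 239077.36 + 75428.08 + 417625.54 = 732130.98.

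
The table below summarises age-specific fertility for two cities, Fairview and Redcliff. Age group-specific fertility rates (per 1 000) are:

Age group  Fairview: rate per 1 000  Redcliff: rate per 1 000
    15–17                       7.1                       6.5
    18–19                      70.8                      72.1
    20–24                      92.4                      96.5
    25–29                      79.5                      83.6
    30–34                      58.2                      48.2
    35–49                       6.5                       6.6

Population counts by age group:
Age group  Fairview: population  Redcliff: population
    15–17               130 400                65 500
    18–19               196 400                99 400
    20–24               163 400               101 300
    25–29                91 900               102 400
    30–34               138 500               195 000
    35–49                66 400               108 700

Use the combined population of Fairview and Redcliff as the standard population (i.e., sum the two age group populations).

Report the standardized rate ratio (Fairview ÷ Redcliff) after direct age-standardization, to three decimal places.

Combined standard total = 1 459 300; weights = 0.1342, 0.2027, 0.1814, 0.1331, 0.2285, 0.1200.
Fairview: 0.1342×7.1 + 0.2027×70.8 + 0.1814×92.4 + 0.1331×79.5 + 0.2285×58.2 + 0.1200×6.5 = 56.7303 per 1 000.
Redcliff: 0.1342×6.5 + 0.2027×72.1 + 0.1814×96.5 + 0.1331×83.6 + 0.2285×48.2 + 0.1200×6.6 = 55.9295 per 1 000.
Ratio = 56.7303 ÷ 55.9295 = 1.01432.

1.014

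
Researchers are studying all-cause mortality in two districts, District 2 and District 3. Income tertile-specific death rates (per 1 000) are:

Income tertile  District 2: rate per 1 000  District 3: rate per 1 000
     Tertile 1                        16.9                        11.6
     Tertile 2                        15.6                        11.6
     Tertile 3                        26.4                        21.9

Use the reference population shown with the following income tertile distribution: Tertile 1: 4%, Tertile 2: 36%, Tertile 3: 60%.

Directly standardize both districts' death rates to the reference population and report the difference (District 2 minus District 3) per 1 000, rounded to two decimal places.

4.35

Standard weights: 0.04, 0.36, 0.60.
District 2: 0.0400×16.9 + 0.3600×15.6 + 0.6000×26.4 = 22.1320 per 1 000.
District 3: 0.0400×11.6 + 0.3600×11.6 + 0.6000×21.9 = 17.7800 per 1 000.
Difference = 22.1320 − 17.7800 = 4.3520.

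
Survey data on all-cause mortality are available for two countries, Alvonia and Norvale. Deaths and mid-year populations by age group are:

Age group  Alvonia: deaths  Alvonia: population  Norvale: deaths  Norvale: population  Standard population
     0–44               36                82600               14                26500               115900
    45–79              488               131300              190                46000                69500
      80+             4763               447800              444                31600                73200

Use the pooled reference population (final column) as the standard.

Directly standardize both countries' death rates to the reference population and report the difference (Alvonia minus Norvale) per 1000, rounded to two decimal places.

Age-specific rates per 1000 for Alvonia: 0.436, 3.717, 10.636.
For Norvale: 0.528, 4.130, 14.051.
Standard total = 258600; weights = 0.4482, 0.2688, 0.2831.
Alvonia: 0.4482×0.436 + 0.2688×3.717 + 0.2831×10.636 = 4.2050 per 1000.
Norvale: 0.4482×0.528 + 0.2688×4.130 + 0.2831×14.051 = 5.3241 per 1000.
Difference = 4.2050 − 5.3241 = -1.1191.

-1.12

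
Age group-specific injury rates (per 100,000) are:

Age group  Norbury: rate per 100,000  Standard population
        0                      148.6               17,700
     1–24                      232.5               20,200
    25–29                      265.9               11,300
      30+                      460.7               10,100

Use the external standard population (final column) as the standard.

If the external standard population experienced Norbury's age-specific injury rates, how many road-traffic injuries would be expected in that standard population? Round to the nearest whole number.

Expected road-traffic injuries = Σ (standard pop × age-specific rate ÷ 100,000)
= 17,700×148.6/100,000 + 20,200×232.5/100,000 + 11,300×265.9/100,000 + 10,100×460.7/100,000
= 26.30 + 46.97 + 30.05 + 46.53 = 149.84.

150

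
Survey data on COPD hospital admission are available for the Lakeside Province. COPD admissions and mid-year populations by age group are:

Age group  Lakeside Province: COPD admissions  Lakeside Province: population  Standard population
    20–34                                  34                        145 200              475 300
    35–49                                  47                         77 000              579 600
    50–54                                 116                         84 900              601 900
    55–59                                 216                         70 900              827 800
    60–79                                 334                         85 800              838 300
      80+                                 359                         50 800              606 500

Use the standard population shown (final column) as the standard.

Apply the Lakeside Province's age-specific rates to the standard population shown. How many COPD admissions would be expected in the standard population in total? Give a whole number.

11359

Age-specific rates per 10 000 for the Lakeside Province: 2.34, 6.10, 13.66, 30.47, 38.93, 70.67.
Expected COPD admissions = Σ (standard pop × age-specific rate ÷ 10 000)
= 475 300×2.34/10 000 + 579 600×6.10/10 000 + 601 900×13.66/10 000 + 827 800×30.47/10 000 + 838 300×38.93/10 000 + 606 500×70.67/10 000
= 111.30 + 353.78 + 822.38 + 2521.93 + 3263.31 + 4286.09 = 11358.80.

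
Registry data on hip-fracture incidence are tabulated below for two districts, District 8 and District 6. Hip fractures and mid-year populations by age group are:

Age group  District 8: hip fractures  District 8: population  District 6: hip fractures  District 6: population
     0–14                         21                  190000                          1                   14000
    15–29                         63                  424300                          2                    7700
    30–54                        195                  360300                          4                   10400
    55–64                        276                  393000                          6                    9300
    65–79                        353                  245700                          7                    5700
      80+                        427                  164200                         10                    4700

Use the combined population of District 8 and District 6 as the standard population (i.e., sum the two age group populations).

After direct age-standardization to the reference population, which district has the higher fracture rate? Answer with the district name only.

District 8

Age-specific rates per 100000 for District 8: 11.05, 14.85, 54.12, 70.23, 143.67, 260.05.
For District 6: 7.14, 25.97, 38.46, 64.52, 122.81, 212.77.
Combined standard total = 1829300; weights = 0.1115, 0.2362, 0.2026, 0.2199, 0.1374, 0.0923.
District 8: 0.1115×11.05 + 0.2362×14.85 + 0.2026×54.12 + 0.2199×70.23 + 0.1374×143.67 + 0.0923×260.05 = 74.9064 per 100000.
District 6: 0.1115×7.14 + 0.2362×25.97 + 0.2026×38.46 + 0.2199×64.52 + 0.1374×122.81 + 0.0923×212.77 = 65.4350 per 100000.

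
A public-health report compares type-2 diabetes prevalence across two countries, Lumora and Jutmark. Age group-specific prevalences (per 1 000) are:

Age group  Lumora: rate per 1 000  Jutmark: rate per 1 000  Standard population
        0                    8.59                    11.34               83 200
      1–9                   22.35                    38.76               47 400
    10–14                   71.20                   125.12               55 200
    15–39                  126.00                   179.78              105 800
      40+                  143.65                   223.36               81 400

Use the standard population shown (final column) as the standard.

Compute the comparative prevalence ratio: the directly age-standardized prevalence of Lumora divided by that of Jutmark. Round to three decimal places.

Standard total = 373 000; weights = 0.2231, 0.1271, 0.1480, 0.2836, 0.2182.
Lumora: 0.2231×8.59 + 0.1271×22.35 + 0.1480×71.20 + 0.2836×126.00 + 0.2182×143.65 = 82.3813 per 1 000.
Jutmark: 0.2231×11.34 + 0.1271×38.76 + 0.1480×125.12 + 0.2836×179.78 + 0.2182×223.36 = 125.7093 per 1 000.
Ratio = 82.3813 ÷ 125.7093 = 0.65533.

0.655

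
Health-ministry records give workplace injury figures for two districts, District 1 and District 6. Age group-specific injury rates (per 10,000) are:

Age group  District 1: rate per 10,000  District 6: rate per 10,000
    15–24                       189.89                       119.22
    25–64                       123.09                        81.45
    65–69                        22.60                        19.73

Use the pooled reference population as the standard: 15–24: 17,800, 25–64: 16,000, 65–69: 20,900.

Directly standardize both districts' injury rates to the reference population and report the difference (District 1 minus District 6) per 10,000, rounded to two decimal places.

36.27

Standard total = 54,700; weights = 0.3254, 0.2925, 0.3821.
District 1: 0.3254×189.89 + 0.2925×123.09 + 0.3821×22.60 = 106.4318 per 10,000.
District 6: 0.3254×119.22 + 0.2925×81.45 + 0.3821×19.73 = 70.1586 per 10,000.
Difference = 106.4318 − 70.1586 = 36.2733.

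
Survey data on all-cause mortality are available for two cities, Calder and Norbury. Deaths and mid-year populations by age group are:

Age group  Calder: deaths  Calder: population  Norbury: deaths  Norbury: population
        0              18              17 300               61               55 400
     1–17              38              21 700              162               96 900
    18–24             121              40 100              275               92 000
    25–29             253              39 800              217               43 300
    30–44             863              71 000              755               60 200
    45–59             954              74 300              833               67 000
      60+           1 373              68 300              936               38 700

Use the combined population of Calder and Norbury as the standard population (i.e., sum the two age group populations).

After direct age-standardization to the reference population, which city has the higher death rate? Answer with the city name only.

Norbury

Age-specific rates per 1 000 for Calder: 1.040, 1.751, 3.017, 6.357, 12.155, 12.840, 20.102.
For Norbury: 1.101, 1.672, 2.989, 5.012, 12.542, 12.433, 24.186.
Combined standard total = 786 000; weights = 0.0925, 0.1509, 0.1681, 0.1057, 0.1669, 0.1798, 0.1361.
Calder: 0.0925×1.040 + 0.1509×1.751 + 0.1681×3.017 + 0.1057×6.357 + 0.1669×12.155 + 0.1798×12.840 + 0.1361×20.102 = 8.6134 per 1 000.
Norbury: 0.0925×1.101 + 0.1509×1.672 + 0.1681×2.989 + 0.1057×5.012 + 0.1669×12.542 + 0.1798×12.433 + 0.1361×24.186 = 9.0073 per 1 000.
The crude rates (10.89 vs 7.14) would put Calder higher, but that reflects its age composition; once standardized to a common age structure, Norbury has the higher underlying rate.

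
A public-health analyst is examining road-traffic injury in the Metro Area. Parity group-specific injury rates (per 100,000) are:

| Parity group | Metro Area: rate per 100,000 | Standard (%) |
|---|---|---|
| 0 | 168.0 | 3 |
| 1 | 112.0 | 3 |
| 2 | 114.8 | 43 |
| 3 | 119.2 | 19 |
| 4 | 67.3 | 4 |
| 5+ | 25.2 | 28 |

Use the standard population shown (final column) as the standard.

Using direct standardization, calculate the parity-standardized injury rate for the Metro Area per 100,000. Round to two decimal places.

Standard weights: 0.03, 0.03, 0.43, 0.19, 0.04, 0.28.
Standardized rate: 0.0300×168.0 + 0.0300×112.0 + 0.4300×114.8 + 0.1900×119.2 + 0.0400×67.3 + 0.2800×25.2 = 90.1600 per 100,000.

90.16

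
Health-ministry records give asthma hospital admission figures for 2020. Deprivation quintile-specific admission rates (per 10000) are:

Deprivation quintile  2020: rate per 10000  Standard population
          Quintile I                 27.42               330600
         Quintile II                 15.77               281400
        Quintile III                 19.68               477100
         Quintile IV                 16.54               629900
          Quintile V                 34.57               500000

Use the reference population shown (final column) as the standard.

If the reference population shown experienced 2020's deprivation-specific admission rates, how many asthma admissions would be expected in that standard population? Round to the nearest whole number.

Expected asthma admissions = Σ (standard pop × deprivation-specific rate ÷ 10000)
= 330600×27.42/10000 + 281400×15.77/10000 + 477100×19.68/10000 + 629900×16.54/10000 + 500000×34.57/10000
= 906.51 + 443.77 + 938.93 + 1041.85 + 1728.50 = 5059.56.

5060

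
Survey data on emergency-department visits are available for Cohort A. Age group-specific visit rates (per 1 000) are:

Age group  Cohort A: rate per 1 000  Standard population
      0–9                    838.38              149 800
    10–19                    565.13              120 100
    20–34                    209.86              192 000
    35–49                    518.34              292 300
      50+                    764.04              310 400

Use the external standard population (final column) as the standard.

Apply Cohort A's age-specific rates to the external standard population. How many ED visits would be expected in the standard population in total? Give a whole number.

622423

Expected ED visits = Σ (standard pop × age-specific rate ÷ 1 000)
= 149 800×838.38/1 000 + 120 100×565.13/1 000 + 192 000×209.86/1 000 + 292 300×518.34/1 000 + 310 400×764.04/1 000
= 125589.32 + 67872.11 + 40293.12 + 151510.78 + 237158.02 = 622423.35.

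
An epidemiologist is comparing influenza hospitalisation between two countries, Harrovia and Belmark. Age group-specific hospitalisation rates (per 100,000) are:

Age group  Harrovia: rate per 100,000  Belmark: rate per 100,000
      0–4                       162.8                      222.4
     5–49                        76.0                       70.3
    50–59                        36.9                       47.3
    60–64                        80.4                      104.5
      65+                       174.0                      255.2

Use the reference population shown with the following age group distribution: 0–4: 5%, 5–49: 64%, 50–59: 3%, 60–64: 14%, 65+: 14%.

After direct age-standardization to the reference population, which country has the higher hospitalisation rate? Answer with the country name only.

Belmark

Standard weights: 0.05, 0.64, 0.03, 0.14, 0.14.
Harrovia: 0.0500×162.8 + 0.6400×76.0 + 0.0300×36.9 + 0.1400×80.4 + 0.1400×174.0 = 93.5030 per 100,000.
Belmark: 0.0500×222.4 + 0.6400×70.3 + 0.0300×47.3 + 0.1400×104.5 + 0.1400×255.2 = 107.8890 per 100,000.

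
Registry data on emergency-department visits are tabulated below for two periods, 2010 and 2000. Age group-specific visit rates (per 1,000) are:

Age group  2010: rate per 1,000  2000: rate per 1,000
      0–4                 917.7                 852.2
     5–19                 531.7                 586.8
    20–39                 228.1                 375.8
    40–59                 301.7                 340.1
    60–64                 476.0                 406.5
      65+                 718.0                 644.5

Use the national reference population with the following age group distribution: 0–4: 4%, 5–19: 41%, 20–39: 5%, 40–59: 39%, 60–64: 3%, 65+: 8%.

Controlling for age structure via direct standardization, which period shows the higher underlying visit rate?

Standard weights: 0.04, 0.41, 0.05, 0.39, 0.03, 0.08.
2010: 0.0400×917.7 + 0.4100×531.7 + 0.0500×228.1 + 0.3900×301.7 + 0.0300×476.0 + 0.0800×718.0 = 455.4930 per 1,000.
2000: 0.0400×852.2 + 0.4100×586.8 + 0.0500×375.8 + 0.3900×340.1 + 0.0300×406.5 + 0.0800×644.5 = 489.8600 per 1,000.

2000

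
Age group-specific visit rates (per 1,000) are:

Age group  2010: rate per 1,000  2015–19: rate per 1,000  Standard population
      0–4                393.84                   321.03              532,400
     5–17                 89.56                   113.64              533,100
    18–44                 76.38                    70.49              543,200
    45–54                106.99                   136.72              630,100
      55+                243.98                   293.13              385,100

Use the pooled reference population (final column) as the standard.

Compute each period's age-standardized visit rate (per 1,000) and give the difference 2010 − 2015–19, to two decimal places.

Standard total = 2,623,900; weights = 0.2029, 0.2032, 0.2070, 0.2401, 0.1468.
2010: 0.2029×393.84 + 0.2032×89.56 + 0.2070×76.38 + 0.2401×106.99 + 0.1468×243.98 = 175.4204 per 1,000.
2015–19: 0.2029×321.03 + 0.2032×113.64 + 0.2070×70.49 + 0.2401×136.72 + 0.1468×293.13 = 178.6728 per 1,000.
Difference = 175.4204 − 178.6728 = -3.2524.

-3.25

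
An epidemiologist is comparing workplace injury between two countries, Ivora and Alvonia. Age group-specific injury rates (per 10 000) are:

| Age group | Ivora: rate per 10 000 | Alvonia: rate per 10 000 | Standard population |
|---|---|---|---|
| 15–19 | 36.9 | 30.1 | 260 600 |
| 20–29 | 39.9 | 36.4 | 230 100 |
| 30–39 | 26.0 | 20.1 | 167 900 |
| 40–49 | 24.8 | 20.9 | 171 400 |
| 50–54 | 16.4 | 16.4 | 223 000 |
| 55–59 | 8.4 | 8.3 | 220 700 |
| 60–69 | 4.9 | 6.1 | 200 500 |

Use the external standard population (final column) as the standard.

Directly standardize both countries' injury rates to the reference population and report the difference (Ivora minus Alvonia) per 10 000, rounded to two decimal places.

2.73

Standard total = 1 474 200; weights = 0.1768, 0.1561, 0.1139, 0.1163, 0.1513, 0.1497, 0.1360.
Ivora: 0.1768×36.9 + 0.1561×39.9 + 0.1139×26.0 + 0.1163×24.8 + 0.1513×16.4 + 0.1497×8.4 + 0.1360×4.9 = 23.0001 per 10 000.
Alvonia: 0.1768×30.1 + 0.1561×36.4 + 0.1139×20.1 + 0.1163×20.9 + 0.1513×16.4 + 0.1497×8.3 + 0.1360×6.1 = 20.2746 per 10 000.
Difference = 23.0001 − 20.2746 = 2.7255.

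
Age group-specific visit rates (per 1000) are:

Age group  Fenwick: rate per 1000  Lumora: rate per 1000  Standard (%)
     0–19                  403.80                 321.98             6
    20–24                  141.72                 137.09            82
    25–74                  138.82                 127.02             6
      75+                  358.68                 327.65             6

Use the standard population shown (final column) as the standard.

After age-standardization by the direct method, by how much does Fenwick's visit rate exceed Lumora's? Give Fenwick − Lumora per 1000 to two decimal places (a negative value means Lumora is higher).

11.28

Standard weights: 0.06, 0.82, 0.06, 0.06.
Fenwick: 0.0600×403.80 + 0.8200×141.72 + 0.0600×138.82 + 0.0600×358.68 = 170.2884 per 1000.
Lumora: 0.0600×321.98 + 0.8200×137.09 + 0.0600×127.02 + 0.0600×327.65 = 159.0128 per 1000.
Difference = 170.2884 − 159.0128 = 11.2756.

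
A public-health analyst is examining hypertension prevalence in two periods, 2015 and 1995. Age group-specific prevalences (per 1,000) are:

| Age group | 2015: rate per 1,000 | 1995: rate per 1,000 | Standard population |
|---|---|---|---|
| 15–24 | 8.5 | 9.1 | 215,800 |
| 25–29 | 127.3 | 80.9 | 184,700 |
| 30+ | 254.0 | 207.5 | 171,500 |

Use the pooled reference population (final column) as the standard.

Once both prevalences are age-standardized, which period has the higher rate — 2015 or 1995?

2015

Standard total = 572,000; weights = 0.3773, 0.3229, 0.2998.
2015: 0.3773×8.5 + 0.3229×127.3 + 0.2998×254.0 = 120.4678 per 1,000.
1995: 0.3773×9.1 + 0.3229×80.9 + 0.2998×207.5 = 91.7697 per 1,000.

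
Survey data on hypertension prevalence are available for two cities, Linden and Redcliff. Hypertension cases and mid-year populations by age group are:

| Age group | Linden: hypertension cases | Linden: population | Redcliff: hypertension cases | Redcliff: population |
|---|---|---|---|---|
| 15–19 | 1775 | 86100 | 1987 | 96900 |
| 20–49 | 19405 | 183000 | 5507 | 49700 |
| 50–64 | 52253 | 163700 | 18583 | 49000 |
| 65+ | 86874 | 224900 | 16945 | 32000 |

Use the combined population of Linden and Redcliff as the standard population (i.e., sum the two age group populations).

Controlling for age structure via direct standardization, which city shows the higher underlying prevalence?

Age-specific rates per 1000 for Linden: 20.616, 106.038, 319.200, 386.278.
For Redcliff: 20.506, 110.805, 379.245, 529.531.
Combined standard total = 885300; weights = 0.2067, 0.2628, 0.2403, 0.2902.
Linden: 0.2067×20.616 + 0.2628×106.038 + 0.2403×319.200 + 0.2902×386.278 = 220.9154 per 1000.
Redcliff: 0.2067×20.506 + 0.2628×110.805 + 0.2403×379.245 + 0.2902×529.531 = 278.1416 per 1000.
The crude rates (243.74 vs 189.02) would put Linden higher, but that reflects its age composition; once standardized to a common age structure, Redcliff has the higher underlying rate.

Redcliff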